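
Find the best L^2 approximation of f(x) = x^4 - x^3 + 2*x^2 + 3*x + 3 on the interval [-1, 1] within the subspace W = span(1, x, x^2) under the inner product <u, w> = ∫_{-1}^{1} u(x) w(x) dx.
g(x) = 20*x^2/7 + 12*x/5 + 102/35

The best approximation g ∈ W is the orthogonal projection of f onto W. Writing g = a_0 + a_1 x + a_2 x^2, the coefficients solve the normal equations G · a = b where
  G_{ij} = <φ_i, φ_j> and b_i = <f, φ_i>, with φ_0 = 1, φ_1 = x, φ_2 = x^2.
G =
  [2, 0, 2/3]
  [0, 2/3, 0]
  [2/3, 0, 2/5],
b = (116/15, 8/5, 108/35).
Solving gives a_0 = 102/35, a_1 = 12/5, a_2 = 20/7, so
  g(x) = 20*x^2/7 + 12*x/5 + 102/35.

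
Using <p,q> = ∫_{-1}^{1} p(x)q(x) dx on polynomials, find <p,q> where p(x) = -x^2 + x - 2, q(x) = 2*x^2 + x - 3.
<p,q> = 56/5

Expand the product: p(x)·q(x) = -2*x^4 + x^3 - 5*x + 6.
∫_{-1}^{1} of each monomial x^k gives [2/(k+1) if k even, 0 if k odd]. Integrating term-by-term (or equivalently evaluating the antiderivative F(x) = -2*x^5/5 + x^4/4 - 5*x^2/2 + 6*x at the endpoints):
  F(1) − F(−1) = 67/20 − (-157/20) = 56/5.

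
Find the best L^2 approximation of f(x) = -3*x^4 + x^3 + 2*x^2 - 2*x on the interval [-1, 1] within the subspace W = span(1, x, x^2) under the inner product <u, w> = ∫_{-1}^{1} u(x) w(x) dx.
g(x) = -4*x^2/7 - 7*x/5 + 9/35

The best approximation g ∈ W is the orthogonal projection of f onto W. Writing g = a_0 + a_1 x + a_2 x^2, the coefficients solve the normal equations G · a = b where
  G_{ij} = <φ_i, φ_j> and b_i = <f, φ_i>, with φ_0 = 1, φ_1 = x, φ_2 = x^2.
G =
  [2, 0, 2/3]
  [0, 2/3, 0]
  [2/3, 0, 2/5],
b = (2/15, -14/15, -2/35).
Solving gives a_0 = 9/35, a_1 = -7/5, a_2 = -4/7, so
  g(x) = -4*x^2/7 - 7*x/5 + 9/35.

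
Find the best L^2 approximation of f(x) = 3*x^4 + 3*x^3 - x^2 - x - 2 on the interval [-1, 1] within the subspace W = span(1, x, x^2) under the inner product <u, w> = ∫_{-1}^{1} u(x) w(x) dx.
g(x) = 11*x^2/7 + 4*x/5 - 79/35

The best approximation g ∈ W is the orthogonal projection of f onto W. Writing g = a_0 + a_1 x + a_2 x^2, the coefficients solve the normal equations G · a = b where
  G_{ij} = <φ_i, φ_j> and b_i = <f, φ_i>, with φ_0 = 1, φ_1 = x, φ_2 = x^2.
G =
  [2, 0, 2/3]
  [0, 2/3, 0]
  [2/3, 0, 2/5],
b = (-52/15, 8/15, -92/105).
Solving gives a_0 = -79/35, a_1 = 4/5, a_2 = 11/7, so
  g(x) = 11*x^2/7 + 4*x/5 - 79/35.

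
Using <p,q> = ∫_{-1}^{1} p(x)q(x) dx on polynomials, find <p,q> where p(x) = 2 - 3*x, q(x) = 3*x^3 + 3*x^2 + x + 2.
<p,q> = 32/5

Expand the product: p(x)·q(x) = -9*x^4 - 3*x^3 + 3*x^2 - 4*x + 4.
∫_{-1}^{1} of each monomial x^k gives [2/(k+1) if k even, 0 if k odd]. Integrating term-by-term (or equivalently evaluating the antiderivative F(x) = -9*x^5/5 - 3*x^4/4 + x^3 - 2*x^2 + 4*x at the endpoints):
  F(1) − F(−1) = 9/20 − (-119/20) = 32/5.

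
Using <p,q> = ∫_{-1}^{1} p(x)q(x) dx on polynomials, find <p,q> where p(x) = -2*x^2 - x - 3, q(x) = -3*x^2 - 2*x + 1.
<p,q> = 12/5

Expand the product: p(x)·q(x) = 6*x^4 + 7*x^3 + 9*x^2 + 5*x - 3.
∫_{-1}^{1} of each monomial x^k gives [2/(k+1) if k even, 0 if k odd]. Integrating term-by-term (or equivalently evaluating the antiderivative F(x) = 6*x^5/5 + 7*x^4/4 + 3*x^3 + 5*x^2/2 - 3*x at the endpoints):
  F(1) − F(−1) = 109/20 − (61/20) = 12/5.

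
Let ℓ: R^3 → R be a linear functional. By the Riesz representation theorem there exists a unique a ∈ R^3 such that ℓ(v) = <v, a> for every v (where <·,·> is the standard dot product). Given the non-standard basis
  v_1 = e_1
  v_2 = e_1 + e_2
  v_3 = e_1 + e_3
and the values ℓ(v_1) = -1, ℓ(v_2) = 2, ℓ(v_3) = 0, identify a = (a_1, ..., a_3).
a = (-1, 3, 1)

Write a = (a_1, ..., a_3) in the standard basis. For each basis vector v_i, ℓ(v_i) = <v_i, a> is a linear equation in the a_j's. Collect the n equations into a matrix system V a = ℓ, where row i of V is v_i (expressed in the standard basis). Since V is invertible (lower-triangular with 1s on the diagonal, up to permutation), solve by back-substitution:
  V =
[[1, 0, 0],
 [1, 1, 0],
 [1, 0, 1]]
  V a = (-1, 2, 0)
Solving gives a = (-1, 3, 1).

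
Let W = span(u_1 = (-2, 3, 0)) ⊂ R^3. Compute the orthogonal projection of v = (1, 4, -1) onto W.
proj_W(v) = (-20/13, 30/13, 0)

Set up U = [u_1 | ... | u_1] ∈ R^(3×1). The projector onto W = col(U) is P = U (U^T U)^(-1) U^T.
Compute U^T U =
  [13],
and U^T v = (10).
Solve U^T U · c = U^T v for the coefficients: c = (10/13). The projection is proj_W(v) = U c.
Check: (v - proj_W(v)) · u_1 = 0  (should be 0).
Result: proj_W(v) = (-20/13, 30/13, 0).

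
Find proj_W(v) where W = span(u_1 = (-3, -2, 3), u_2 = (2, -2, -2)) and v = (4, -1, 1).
proj_W(v) = (3/2, -1, -3/2)

Set up U = [u_1 | ... | u_2] ∈ R^(3×2). The projector onto W = col(U) is P = U (U^T U)^(-1) U^T.
Compute U^T U =
  [22, -8]
  [-8, 12],
and U^T v = (-7, 8).
Solve U^T U · c = U^T v for the coefficients: c = (-1/10, 3/5). The projection is proj_W(v) = U c.
Check: (v - proj_W(v)) · u_1 = 0  (should be 0).
Check: (v - proj_W(v)) · u_2 = 0  (should be 0).
Result: proj_W(v) = (3/2, -1, -3/2).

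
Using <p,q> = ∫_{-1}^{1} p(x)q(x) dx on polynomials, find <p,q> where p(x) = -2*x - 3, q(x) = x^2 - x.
<p,q> = -2/3

Expand the product: p(x)·q(x) = -2*x^3 - x^2 + 3*x.
∫_{-1}^{1} of each monomial x^k gives [2/(k+1) if k even, 0 if k odd]. Integrating term-by-term (or equivalently evaluating the antiderivative F(x) = -x^4/2 - x^3/3 + 3*x^2/2 at the endpoints):
  F(1) − F(−1) = 2/3 − (4/3) = -2/3.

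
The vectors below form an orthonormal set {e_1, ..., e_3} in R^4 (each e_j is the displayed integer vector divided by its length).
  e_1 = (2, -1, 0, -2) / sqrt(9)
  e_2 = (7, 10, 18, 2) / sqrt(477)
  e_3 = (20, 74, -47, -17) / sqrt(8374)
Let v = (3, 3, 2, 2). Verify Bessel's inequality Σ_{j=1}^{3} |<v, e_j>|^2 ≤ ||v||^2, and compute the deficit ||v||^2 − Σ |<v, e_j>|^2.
Σ |<v, e_j>|^2 = 1604/79; ||v||^2 = 26; deficit = 450/79

Write each e_j = u_j / sqrt(<u_j, u_j>) where u_j is the displayed integer vector. Then <v, e_j> = <v, u_j> / sqrt(<u_j, u_j>), so |<v, e_j>|^2 = <v, u_j>^2 / <u_j, u_j>.
Coefficients: <v, e_1> = -1/sqrt(9), <v, e_2> = 91/sqrt(477), <v, e_3> = 154/sqrt(8374).
Square and sum: Σ |<v, e_j>|^2 = 1604/79.
Compute ||v||^2 = v·v = 26.
Deficit = 26 − 1604/79 = 450/79 ≥ 0, confirming Bessel's inequality. (The deficit equals ||v − Σ <v,e_j> e_j||^2, the squared distance from v to span{e_j}.)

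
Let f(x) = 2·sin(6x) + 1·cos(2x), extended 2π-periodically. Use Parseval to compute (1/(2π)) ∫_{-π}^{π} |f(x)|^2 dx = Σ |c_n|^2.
Σ |c_n|^2 = 5/2

Expand |f|^2 and use orthogonality of {sin(nx), cos(mx)} on [-π, π]:
  ∫_{-π}^{π} sin(nx)^2 dx = π, ∫ cos(mx)^2 dx = π, and cross terms integrate to 0.
So ∫_{-π}^{π} f(x)^2 dx = 2^2 · π + 1^2 · π = (4 + 1)π.
Divide by 2π: (4 + 1)/2 = 5/2.
By Parseval, this equals Σ |c_n|^2.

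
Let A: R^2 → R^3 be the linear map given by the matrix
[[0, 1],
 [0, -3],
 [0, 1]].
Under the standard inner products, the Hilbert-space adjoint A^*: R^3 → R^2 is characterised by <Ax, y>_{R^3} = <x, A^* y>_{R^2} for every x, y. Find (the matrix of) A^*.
A^* = A^T =
[[0, 0, 0],
 [1, -3, 1]]

For real matrices with standard dot products, the defining identity <Ax, y> = <x, A^* y> gives (Ax)^T y = x^T (A^*) y, i.e. x^T A^T y = x^T (A^*) y. Since this holds for all x, y, we must have A^* = A^T. Therefore
A^* =
[[0, 0, 0],
 [1, -3, 1]].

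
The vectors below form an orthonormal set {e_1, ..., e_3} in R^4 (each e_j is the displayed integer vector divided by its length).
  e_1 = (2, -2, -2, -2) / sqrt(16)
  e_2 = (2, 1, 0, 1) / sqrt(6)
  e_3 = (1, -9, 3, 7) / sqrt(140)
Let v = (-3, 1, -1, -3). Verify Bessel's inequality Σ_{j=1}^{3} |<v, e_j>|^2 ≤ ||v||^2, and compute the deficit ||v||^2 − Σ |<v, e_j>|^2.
Σ |<v, e_j>|^2 = 2092/105; ||v||^2 = 20; deficit = 8/105

Write each e_j = u_j / sqrt(<u_j, u_j>) where u_j is the displayed integer vector. Then <v, e_j> = <v, u_j> / sqrt(<u_j, u_j>), so |<v, e_j>|^2 = <v, u_j>^2 / <u_j, u_j>.
Coefficients: <v, e_1> = 0/sqrt(16), <v, e_2> = -8/sqrt(6), <v, e_3> = -36/sqrt(140).
Square and sum: Σ |<v, e_j>|^2 = 2092/105.
Compute ||v||^2 = v·v = 20.
Deficit = 20 − 2092/105 = 8/105 ≥ 0, confirming Bessel's inequality. (The deficit equals ||v − Σ <v,e_j> e_j||^2, the squared distance from v to span{e_j}.)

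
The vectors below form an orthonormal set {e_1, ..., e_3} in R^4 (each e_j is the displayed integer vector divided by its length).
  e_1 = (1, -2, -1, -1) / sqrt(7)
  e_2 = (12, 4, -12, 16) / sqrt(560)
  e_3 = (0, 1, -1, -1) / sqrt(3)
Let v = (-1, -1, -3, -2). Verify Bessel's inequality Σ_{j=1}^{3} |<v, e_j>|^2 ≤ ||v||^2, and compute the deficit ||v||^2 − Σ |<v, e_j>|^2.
Σ |<v, e_j>|^2 = 161/15; ||v||^2 = 15; deficit = 64/15

Write each e_j = u_j / sqrt(<u_j, u_j>) where u_j is the displayed integer vector. Then <v, e_j> = <v, u_j> / sqrt(<u_j, u_j>), so |<v, e_j>|^2 = <v, u_j>^2 / <u_j, u_j>.
Coefficients: <v, e_1> = 6/sqrt(7), <v, e_2> = -12/sqrt(560), <v, e_3> = 4/sqrt(3).
Square and sum: Σ |<v, e_j>|^2 = 161/15.
Compute ||v||^2 = v·v = 15.
Deficit = 15 − 161/15 = 64/15 ≥ 0, confirming Bessel's inequality. (The deficit equals ||v − Σ <v,e_j> e_j||^2, the squared distance from v to span{e_j}.)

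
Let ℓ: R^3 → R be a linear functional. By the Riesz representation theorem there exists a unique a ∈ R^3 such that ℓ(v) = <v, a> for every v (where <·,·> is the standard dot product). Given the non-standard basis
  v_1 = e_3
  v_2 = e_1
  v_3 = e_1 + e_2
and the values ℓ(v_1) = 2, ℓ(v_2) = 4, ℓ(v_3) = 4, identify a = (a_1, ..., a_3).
a = (4, 0, 2)

Write a = (a_1, ..., a_3) in the standard basis. For each basis vector v_i, ℓ(v_i) = <v_i, a> is a linear equation in the a_j's. Collect the n equations into a matrix system V a = ℓ, where row i of V is v_i (expressed in the standard basis). Since V is invertible (lower-triangular with 1s on the diagonal, up to permutation), solve by back-substitution:
  V =
[[0, 0, 1],
 [1, 0, 0],
 [1, 1, 0]]
  V a = (2, 4, 4)
Solving gives a = (4, 0, 2).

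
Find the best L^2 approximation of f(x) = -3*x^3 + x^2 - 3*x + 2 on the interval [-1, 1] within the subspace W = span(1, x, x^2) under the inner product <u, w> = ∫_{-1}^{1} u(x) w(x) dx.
g(x) = x^2 - 24*x/5 + 2

The best approximation g ∈ W is the orthogonal projection of f onto W. Writing g = a_0 + a_1 x + a_2 x^2, the coefficients solve the normal equations G · a = b where
  G_{ij} = <φ_i, φ_j> and b_i = <f, φ_i>, with φ_0 = 1, φ_1 = x, φ_2 = x^2.
G =
  [2, 0, 2/3]
  [0, 2/3, 0]
  [2/3, 0, 2/5],
b = (14/3, -16/5, 26/15).
Solving gives a_0 = 2, a_1 = -24/5, a_2 = 1, so
  g(x) = x^2 - 24*x/5 + 2.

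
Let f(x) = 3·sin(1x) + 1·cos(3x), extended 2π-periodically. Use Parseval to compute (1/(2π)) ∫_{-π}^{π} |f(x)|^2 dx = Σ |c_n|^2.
Σ |c_n|^2 = 5

Expand |f|^2 and use orthogonality of {sin(nx), cos(mx)} on [-π, π]:
  ∫_{-π}^{π} sin(nx)^2 dx = π, ∫ cos(mx)^2 dx = π, and cross terms integrate to 0.
So ∫_{-π}^{π} f(x)^2 dx = 3^2 · π + 1^2 · π = (9 + 1)π.
Divide by 2π: (9 + 1)/2 = 5.
By Parseval, this equals Σ |c_n|^2.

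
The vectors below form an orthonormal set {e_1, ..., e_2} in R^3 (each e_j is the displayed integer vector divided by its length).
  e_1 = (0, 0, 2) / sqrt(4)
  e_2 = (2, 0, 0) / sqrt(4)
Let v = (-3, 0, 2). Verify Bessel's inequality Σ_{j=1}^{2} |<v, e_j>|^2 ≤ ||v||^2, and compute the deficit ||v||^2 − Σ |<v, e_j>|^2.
Σ |<v, e_j>|^2 = 13; ||v||^2 = 13; deficit = 0

Write each e_j = u_j / sqrt(<u_j, u_j>) where u_j is the displayed integer vector. Then <v, e_j> = <v, u_j> / sqrt(<u_j, u_j>), so |<v, e_j>|^2 = <v, u_j>^2 / <u_j, u_j>.
Coefficients: <v, e_1> = 4/sqrt(4), <v, e_2> = -6/sqrt(4).
Square and sum: Σ |<v, e_j>|^2 = 13.
Compute ||v||^2 = v·v = 13.
Deficit = 13 − 13 = 0 ≥ 0, confirming Bessel's inequality. (The deficit equals ||v − Σ <v,e_j> e_j||^2, the squared distance from v to span{e_j}.)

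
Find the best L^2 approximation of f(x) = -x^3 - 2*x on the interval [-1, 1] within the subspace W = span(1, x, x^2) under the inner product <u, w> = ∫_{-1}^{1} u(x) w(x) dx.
g(x) = -13*x/5

The best approximation g ∈ W is the orthogonal projection of f onto W. Writing g = a_0 + a_1 x + a_2 x^2, the coefficients solve the normal equations G · a = b where
  G_{ij} = <φ_i, φ_j> and b_i = <f, φ_i>, with φ_0 = 1, φ_1 = x, φ_2 = x^2.
G =
  [2, 0, 2/3]
  [0, 2/3, 0]
  [2/3, 0, 2/5],
b = (0, -26/15, 0).
Solving gives a_0 = 0, a_1 = -13/5, a_2 = 0, so
  g(x) = -13*x/5.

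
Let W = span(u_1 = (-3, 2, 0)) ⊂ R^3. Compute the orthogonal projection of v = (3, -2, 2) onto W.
proj_W(v) = (3, -2, 0)

Set up U = [u_1 | ... | u_1] ∈ R^(3×1). The projector onto W = col(U) is P = U (U^T U)^(-1) U^T.
Compute U^T U =
  [13],
and U^T v = (-13).
Solve U^T U · c = U^T v for the coefficients: c = (-1). The projection is proj_W(v) = U c.
Check: (v - proj_W(v)) · u_1 = 0  (should be 0).
Result: proj_W(v) = (3, -2, 0).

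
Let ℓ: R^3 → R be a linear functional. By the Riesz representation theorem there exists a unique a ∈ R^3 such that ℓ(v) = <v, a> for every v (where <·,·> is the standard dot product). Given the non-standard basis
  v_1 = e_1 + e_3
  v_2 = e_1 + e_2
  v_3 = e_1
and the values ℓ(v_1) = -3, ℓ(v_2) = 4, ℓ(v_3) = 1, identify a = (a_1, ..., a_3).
a = (1, 3, -4)

Write a = (a_1, ..., a_3) in the standard basis. For each basis vector v_i, ℓ(v_i) = <v_i, a> is a linear equation in the a_j's. Collect the n equations into a matrix system V a = ℓ, where row i of V is v_i (expressed in the standard basis). Since V is invertible (lower-triangular with 1s on the diagonal, up to permutation), solve by back-substitution:
  V =
[[1, 0, 1],
 [1, 1, 0],
 [1, 0, 0]]
  V a = (-3, 4, 1)
Solving gives a = (1, 3, -4).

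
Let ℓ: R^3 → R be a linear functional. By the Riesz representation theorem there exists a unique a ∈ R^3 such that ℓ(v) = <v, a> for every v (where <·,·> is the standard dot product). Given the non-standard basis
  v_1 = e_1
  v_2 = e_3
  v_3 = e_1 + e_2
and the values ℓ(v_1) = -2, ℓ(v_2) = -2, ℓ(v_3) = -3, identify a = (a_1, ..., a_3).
a = (-2, -1, -2)

Write a = (a_1, ..., a_3) in the standard basis. For each basis vector v_i, ℓ(v_i) = <v_i, a> is a linear equation in the a_j's. Collect the n equations into a matrix system V a = ℓ, where row i of V is v_i (expressed in the standard basis). Since V is invertible (lower-triangular with 1s on the diagonal, up to permutation), solve by back-substitution:
  V =
[[1, 0, 0],
 [0, 0, 1],
 [1, 1, 0]]
  V a = (-2, -2, -3)
Solving gives a = (-2, -1, -2).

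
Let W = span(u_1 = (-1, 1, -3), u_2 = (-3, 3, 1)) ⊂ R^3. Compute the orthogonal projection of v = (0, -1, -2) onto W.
proj_W(v) = (1/2, -1/2, -2)

Set up U = [u_1 | ... | u_2] ∈ R^(3×2). The projector onto W = col(U) is P = U (U^T U)^(-1) U^T.
Compute U^T U =
  [11, 3]
  [3, 19],
and U^T v = (5, -5).
Solve U^T U · c = U^T v for the coefficients: c = (11/20, -7/20). The projection is proj_W(v) = U c.
Check: (v - proj_W(v)) · u_1 = 0  (should be 0).
Check: (v - proj_W(v)) · u_2 = 0  (should be 0).
Result: proj_W(v) = (1/2, -1/2, -2).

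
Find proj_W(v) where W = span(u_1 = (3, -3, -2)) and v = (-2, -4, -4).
proj_W(v) = (21/11, -21/11, -14/11)

Set up U = [u_1 | ... | u_1] ∈ R^(3×1). The projector onto W = col(U) is P = U (U^T U)^(-1) U^T.
Compute U^T U =
  [22],
and U^T v = (14).
Solve U^T U · c = U^T v for the coefficients: c = (7/11). The projection is proj_W(v) = U c.
Check: (v - proj_W(v)) · u_1 = 0  (should be 0).
Result: proj_W(v) = (21/11, -21/11, -14/11).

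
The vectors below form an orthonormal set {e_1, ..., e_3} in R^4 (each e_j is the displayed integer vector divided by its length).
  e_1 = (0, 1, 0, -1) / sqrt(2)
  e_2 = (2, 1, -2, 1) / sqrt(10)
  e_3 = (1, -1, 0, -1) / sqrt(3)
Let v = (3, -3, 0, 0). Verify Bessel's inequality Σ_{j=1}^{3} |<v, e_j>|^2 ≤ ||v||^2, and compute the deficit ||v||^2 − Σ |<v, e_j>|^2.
Σ |<v, e_j>|^2 = 87/5; ||v||^2 = 18; deficit = 3/5

Write each e_j = u_j / sqrt(<u_j, u_j>) where u_j is the displayed integer vector. Then <v, e_j> = <v, u_j> / sqrt(<u_j, u_j>), so |<v, e_j>|^2 = <v, u_j>^2 / <u_j, u_j>.
Coefficients: <v, e_1> = -3/sqrt(2), <v, e_2> = 3/sqrt(10), <v, e_3> = 6/sqrt(3).
Square and sum: Σ |<v, e_j>|^2 = 87/5.
Compute ||v||^2 = v·v = 18.
Deficit = 18 − 87/5 = 3/5 ≥ 0, confirming Bessel's inequality. (The deficit equals ||v − Σ <v,e_j> e_j||^2, the squared distance from v to span{e_j}.)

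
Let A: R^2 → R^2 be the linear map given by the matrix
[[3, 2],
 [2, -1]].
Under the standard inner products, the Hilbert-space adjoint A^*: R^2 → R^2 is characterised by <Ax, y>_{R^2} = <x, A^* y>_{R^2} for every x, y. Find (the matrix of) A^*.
A^* = A^T =
[[3, 2],
 [2, -1]]

For real matrices with standard dot products, the defining identity <Ax, y> = <x, A^* y> gives (Ax)^T y = x^T (A^*) y, i.e. x^T A^T y = x^T (A^*) y. Since this holds for all x, y, we must have A^* = A^T. Therefore
A^* =
[[3, 2],
 [2, -1]].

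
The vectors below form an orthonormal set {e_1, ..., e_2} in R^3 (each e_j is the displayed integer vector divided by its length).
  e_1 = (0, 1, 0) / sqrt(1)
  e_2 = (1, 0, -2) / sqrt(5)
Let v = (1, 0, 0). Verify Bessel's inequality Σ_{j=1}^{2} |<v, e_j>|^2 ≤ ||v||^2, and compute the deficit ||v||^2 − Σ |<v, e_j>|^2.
Σ |<v, e_j>|^2 = 1/5; ||v||^2 = 1; deficit = 4/5

Write each e_j = u_j / sqrt(<u_j, u_j>) where u_j is the displayed integer vector. Then <v, e_j> = <v, u_j> / sqrt(<u_j, u_j>), so |<v, e_j>|^2 = <v, u_j>^2 / <u_j, u_j>.
Coefficients: <v, e_1> = 0/sqrt(1), <v, e_2> = 1/sqrt(5).
Square and sum: Σ |<v, e_j>|^2 = 1/5.
Compute ||v||^2 = v·v = 1.
Deficit = 1 − 1/5 = 4/5 ≥ 0, confirming Bessel's inequality. (The deficit equals ||v − Σ <v,e_j> e_j||^2, the squared distance from v to span{e_j}.)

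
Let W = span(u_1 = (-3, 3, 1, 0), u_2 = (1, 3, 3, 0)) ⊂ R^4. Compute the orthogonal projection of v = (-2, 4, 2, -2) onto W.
proj_W(v) = (-73/35, 27/7, 76/35, 0)

Set up U = [u_1 | ... | u_2] ∈ R^(4×2). The projector onto W = col(U) is P = U (U^T U)^(-1) U^T.
Compute U^T U =
  [19, 9]
  [9, 19],
and U^T v = (20, 16).
Solve U^T U · c = U^T v for the coefficients: c = (59/70, 31/70). The projection is proj_W(v) = U c.
Check: (v - proj_W(v)) · u_1 = 0  (should be 0).
Check: (v - proj_W(v)) · u_2 = 0  (should be 0).
Result: proj_W(v) = (-73/35, 27/7, 76/35, 0).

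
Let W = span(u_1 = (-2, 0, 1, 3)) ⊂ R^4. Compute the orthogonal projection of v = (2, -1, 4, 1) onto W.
proj_W(v) = (-3/7, 0, 3/14, 9/14)

Set up U = [u_1 | ... | u_1] ∈ R^(4×1). The projector onto W = col(U) is P = U (U^T U)^(-1) U^T.
Compute U^T U =
  [14],
and U^T v = (3).
Solve U^T U · c = U^T v for the coefficients: c = (3/14). The projection is proj_W(v) = U c.
Check: (v - proj_W(v)) · u_1 = 0  (should be 0).
Result: proj_W(v) = (-3/7, 0, 3/14, 9/14).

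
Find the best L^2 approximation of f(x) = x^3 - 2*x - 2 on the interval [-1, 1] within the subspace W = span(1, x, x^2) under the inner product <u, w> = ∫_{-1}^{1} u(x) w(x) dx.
g(x) = -7*x/5 - 2

The best approximation g ∈ W is the orthogonal projection of f onto W. Writing g = a_0 + a_1 x + a_2 x^2, the coefficients solve the normal equations G · a = b where
  G_{ij} = <φ_i, φ_j> and b_i = <f, φ_i>, with φ_0 = 1, φ_1 = x, φ_2 = x^2.
G =
  [2, 0, 2/3]
  [0, 2/3, 0]
  [2/3, 0, 2/5],
b = (-4, -14/15, -4/3).
Solving gives a_0 = -2, a_1 = -7/5, a_2 = 0, so
  g(x) = -7*x/5 - 2.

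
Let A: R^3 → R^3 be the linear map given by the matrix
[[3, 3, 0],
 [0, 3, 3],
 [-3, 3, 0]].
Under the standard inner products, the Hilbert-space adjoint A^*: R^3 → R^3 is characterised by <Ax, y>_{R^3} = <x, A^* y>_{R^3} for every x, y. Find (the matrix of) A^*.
A^* = A^T =
[[3, 0, -3],
 [3, 3, 3],
 [0, 3, 0]]

For real matrices with standard dot products, the defining identity <Ax, y> = <x, A^* y> gives (Ax)^T y = x^T (A^*) y, i.e. x^T A^T y = x^T (A^*) y. Since this holds for all x, y, we must have A^* = A^T. Therefore
A^* =
[[3, 0, -3],
 [3, 3, 3],
 [0, 3, 0]].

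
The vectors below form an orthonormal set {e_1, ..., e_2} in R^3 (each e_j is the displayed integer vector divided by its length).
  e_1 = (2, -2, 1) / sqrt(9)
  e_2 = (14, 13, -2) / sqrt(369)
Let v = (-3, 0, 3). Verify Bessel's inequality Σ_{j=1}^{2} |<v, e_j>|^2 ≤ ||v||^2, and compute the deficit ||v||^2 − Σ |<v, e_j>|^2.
Σ |<v, e_j>|^2 = 297/41; ||v||^2 = 18; deficit = 441/41

Write each e_j = u_j / sqrt(<u_j, u_j>) where u_j is the displayed integer vector. Then <v, e_j> = <v, u_j> / sqrt(<u_j, u_j>), so |<v, e_j>|^2 = <v, u_j>^2 / <u_j, u_j>.
Coefficients: <v, e_1> = -3/sqrt(9), <v, e_2> = -48/sqrt(369).
Square and sum: Σ |<v, e_j>|^2 = 297/41.
Compute ||v||^2 = v·v = 18.
Deficit = 18 − 297/41 = 441/41 ≥ 0, confirming Bessel's inequality. (The deficit equals ||v − Σ <v,e_j> e_j||^2, the squared distance from v to span{e_j}.)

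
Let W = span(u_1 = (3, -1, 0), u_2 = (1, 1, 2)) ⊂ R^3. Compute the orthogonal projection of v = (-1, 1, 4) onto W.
proj_W(v) = (-4/7, 16/7, 22/7)

Set up U = [u_1 | ... | u_2] ∈ R^(3×2). The projector onto W = col(U) is P = U (U^T U)^(-1) U^T.
Compute U^T U =
  [10, 2]
  [2, 6],
and U^T v = (-4, 8).
Solve U^T U · c = U^T v for the coefficients: c = (-5/7, 11/7). The projection is proj_W(v) = U c.
Check: (v - proj_W(v)) · u_1 = 0  (should be 0).
Check: (v - proj_W(v)) · u_2 = 0  (should be 0).
Result: proj_W(v) = (-4/7, 16/7, 22/7).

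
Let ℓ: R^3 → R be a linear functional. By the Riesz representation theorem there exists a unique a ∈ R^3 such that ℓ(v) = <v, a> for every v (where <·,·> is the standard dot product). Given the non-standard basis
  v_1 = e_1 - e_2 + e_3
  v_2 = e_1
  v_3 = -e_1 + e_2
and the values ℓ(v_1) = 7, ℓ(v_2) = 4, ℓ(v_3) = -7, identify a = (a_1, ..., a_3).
a = (4, -3, 0)

Write a = (a_1, ..., a_3) in the standard basis. For each basis vector v_i, ℓ(v_i) = <v_i, a> is a linear equation in the a_j's. Collect the n equations into a matrix system V a = ℓ, where row i of V is v_i (expressed in the standard basis). Since V is invertible (lower-triangular with 1s on the diagonal, up to permutation), solve by back-substitution:
  V =
[[1, -1, 1],
 [1, 0, 0],
 [-1, 1, 0]]
  V a = (7, 4, -7)
Solving gives a = (4, -3, 0).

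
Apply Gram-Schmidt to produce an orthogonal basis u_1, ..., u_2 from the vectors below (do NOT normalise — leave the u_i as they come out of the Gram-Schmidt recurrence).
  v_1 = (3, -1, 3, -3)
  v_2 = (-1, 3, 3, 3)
Orthogonal basis:
  u_1 = (3, -1, 3, -3)
  u_2 = (-5/14, 39/14, 51/14, 33/14)

Apply the Gram-Schmidt recurrence
  u_1 = v_1
  u_i = v_i − Σ_{j<i} ((v_i · u_j) / (u_j · u_j)) · u_j.

Step by step this gives:
  u_1 = (3, -1, 3, -3)
  u_2 = (-5/14, 39/14, 51/14, 33/14)

Orthogonality check:
  u_2 · u_1 = 0 (should be 0)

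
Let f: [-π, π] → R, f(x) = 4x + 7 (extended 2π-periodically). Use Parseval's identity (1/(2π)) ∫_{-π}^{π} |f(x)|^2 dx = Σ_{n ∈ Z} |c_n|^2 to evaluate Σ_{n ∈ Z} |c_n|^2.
Σ |c_n|^2 = 16π^2/3 + 49

Expand and integrate term by term over [-π, π]:
  ∫ (4x)^2 dx = 16·(2π^3/3); ∫ 2·4·(7)·x dx = 0 (odd integrand); ∫ 7^2 dx = 49·2π.
So (1/(2π)) ∫_{-π}^{π} (4x + 7)^2 dx = 16π^2/3 + 49 = 16π^2/3 + 49.
Parseval ⇒ Σ |c_n|^2 = 16π^2/3 + 49.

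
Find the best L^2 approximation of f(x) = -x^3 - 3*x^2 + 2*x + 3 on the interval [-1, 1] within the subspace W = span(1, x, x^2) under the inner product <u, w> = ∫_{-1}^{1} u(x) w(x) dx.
g(x) = -3*x^2 + 7*x/5 + 3

The best approximation g ∈ W is the orthogonal projection of f onto W. Writing g = a_0 + a_1 x + a_2 x^2, the coefficients solve the normal equations G · a = b where
  G_{ij} = <φ_i, φ_j> and b_i = <f, φ_i>, with φ_0 = 1, φ_1 = x, φ_2 = x^2.
G =
  [2, 0, 2/3]
  [0, 2/3, 0]
  [2/3, 0, 2/5],
b = (4, 14/15, 4/5).
Solving gives a_0 = 3, a_1 = 7/5, a_2 = -3, so
  g(x) = -3*x^2 + 7*x/5 + 3.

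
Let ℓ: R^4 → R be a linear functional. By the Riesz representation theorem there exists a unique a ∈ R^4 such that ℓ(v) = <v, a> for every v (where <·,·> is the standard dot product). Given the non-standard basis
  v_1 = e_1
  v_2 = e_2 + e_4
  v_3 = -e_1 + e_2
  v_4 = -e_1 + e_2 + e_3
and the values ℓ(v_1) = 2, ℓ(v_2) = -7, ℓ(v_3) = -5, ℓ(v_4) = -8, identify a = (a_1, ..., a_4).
a = (2, -3, -3, -4)

Write a = (a_1, ..., a_4) in the standard basis. For each basis vector v_i, ℓ(v_i) = <v_i, a> is a linear equation in the a_j's. Collect the n equations into a matrix system V a = ℓ, where row i of V is v_i (expressed in the standard basis). Since V is invertible (lower-triangular with 1s on the diagonal, up to permutation), solve by back-substitution:
  V =
[[1, 0, 0, 0],
 [0, 1, 0, 1],
 [-1, 1, 0, 0],
 [-1, 1, 1, 0]]
  V a = (2, -7, -5, -8)
Solving gives a = (2, -3, -3, -4).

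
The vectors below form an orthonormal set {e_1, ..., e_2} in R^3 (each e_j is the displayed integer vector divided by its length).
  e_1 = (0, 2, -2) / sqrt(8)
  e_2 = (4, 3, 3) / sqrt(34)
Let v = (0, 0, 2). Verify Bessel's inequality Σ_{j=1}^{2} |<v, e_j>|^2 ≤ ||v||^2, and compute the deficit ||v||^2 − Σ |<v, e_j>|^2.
Σ |<v, e_j>|^2 = 52/17; ||v||^2 = 4; deficit = 16/17

Write each e_j = u_j / sqrt(<u_j, u_j>) where u_j is the displayed integer vector. Then <v, e_j> = <v, u_j> / sqrt(<u_j, u_j>), so |<v, e_j>|^2 = <v, u_j>^2 / <u_j, u_j>.
Coefficients: <v, e_1> = -4/sqrt(8), <v, e_2> = 6/sqrt(34).
Square and sum: Σ |<v, e_j>|^2 = 52/17.
Compute ||v||^2 = v·v = 4.
Deficit = 4 − 52/17 = 16/17 ≥ 0, confirming Bessel's inequality. (The deficit equals ||v − Σ <v,e_j> e_j||^2, the squared distance from v to span{e_j}.)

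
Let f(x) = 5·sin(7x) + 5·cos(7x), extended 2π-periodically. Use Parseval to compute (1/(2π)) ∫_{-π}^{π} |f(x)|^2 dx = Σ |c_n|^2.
Σ |c_n|^2 = 25

Expand |f|^2 and use orthogonality of {sin(nx), cos(mx)} on [-π, π]:
  ∫_{-π}^{π} sin(nx)^2 dx = π, ∫ cos(mx)^2 dx = π, and cross terms integrate to 0.
So ∫_{-π}^{π} f(x)^2 dx = 5^2 · π + 5^2 · π = (25 + 25)π.
Divide by 2π: (25 + 25)/2 = 25.
By Parseval, this equals Σ |c_n|^2.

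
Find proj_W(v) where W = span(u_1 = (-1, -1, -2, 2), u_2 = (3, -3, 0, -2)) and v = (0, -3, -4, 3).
proj_W(v) = (-23/51, -10/3, -193/51, 48/17)

Set up U = [u_1 | ... | u_2] ∈ R^(4×2). The projector onto W = col(U) is P = U (U^T U)^(-1) U^T.
Compute U^T U =
  [10, -4]
  [-4, 22],
and U^T v = (17, 3).
Solve U^T U · c = U^T v for the coefficients: c = (193/102, 49/102). The projection is proj_W(v) = U c.
Check: (v - proj_W(v)) · u_1 = 0  (should be 0).
Check: (v - proj_W(v)) · u_2 = 0  (should be 0).
Result: proj_W(v) = (-23/51, -10/3, -193/51, 48/17).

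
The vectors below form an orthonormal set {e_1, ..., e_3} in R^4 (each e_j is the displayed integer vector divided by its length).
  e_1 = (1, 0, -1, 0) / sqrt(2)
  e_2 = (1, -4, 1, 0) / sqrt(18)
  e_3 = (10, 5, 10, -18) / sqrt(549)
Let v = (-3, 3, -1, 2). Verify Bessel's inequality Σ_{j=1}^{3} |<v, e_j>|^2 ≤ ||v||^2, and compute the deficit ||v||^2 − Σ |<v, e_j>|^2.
Σ |<v, e_j>|^2 = 23; ||v||^2 = 23; deficit = 0

Write each e_j = u_j / sqrt(<u_j, u_j>) where u_j is the displayed integer vector. Then <v, e_j> = <v, u_j> / sqrt(<u_j, u_j>), so |<v, e_j>|^2 = <v, u_j>^2 / <u_j, u_j>.
Coefficients: <v, e_1> = -2/sqrt(2), <v, e_2> = -16/sqrt(18), <v, e_3> = -61/sqrt(549).
Square and sum: Σ |<v, e_j>|^2 = 23.
Compute ||v||^2 = v·v = 23.
Deficit = 23 − 23 = 0 ≥ 0, confirming Bessel's inequality. (The deficit equals ||v − Σ <v,e_j> e_j||^2, the squared distance from v to span{e_j}.)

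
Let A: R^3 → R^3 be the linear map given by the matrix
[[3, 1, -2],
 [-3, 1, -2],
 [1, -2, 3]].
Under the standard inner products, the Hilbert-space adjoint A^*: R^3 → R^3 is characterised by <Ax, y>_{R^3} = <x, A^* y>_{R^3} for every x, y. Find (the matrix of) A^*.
A^* = A^T =
[[3, -3, 1],
 [1, 1, -2],
 [-2, -2, 3]]

For real matrices with standard dot products, the defining identity <Ax, y> = <x, A^* y> gives (Ax)^T y = x^T (A^*) y, i.e. x^T A^T y = x^T (A^*) y. Since this holds for all x, y, we must have A^* = A^T. Therefore
A^* =
[[3, -3, 1],
 [1, 1, -2],
 [-2, -2, 3]].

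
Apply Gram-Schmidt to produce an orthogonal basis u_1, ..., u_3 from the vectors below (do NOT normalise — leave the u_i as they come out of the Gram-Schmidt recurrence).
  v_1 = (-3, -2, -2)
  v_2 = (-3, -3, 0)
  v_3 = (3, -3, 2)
Orthogonal basis:
  u_1 = (-3, -2, -2)
  u_2 = (-6/17, -21/17, 30/17)
  u_3 = (20/9, -20/9, -10/9)

Apply the Gram-Schmidt recurrence
  u_1 = v_1
  u_i = v_i − Σ_{j<i} ((v_i · u_j) / (u_j · u_j)) · u_j.

Step by step this gives:
  u_1 = (-3, -2, -2)
  u_2 = (-6/17, -21/17, 30/17)
  u_3 = (20/9, -20/9, -10/9)

Orthogonality check:
  u_2 · u_1 = 0 (should be 0)
  u_3 · u_1 = 0 (should be 0)
  u_3 · u_2 = 0 (should be 0)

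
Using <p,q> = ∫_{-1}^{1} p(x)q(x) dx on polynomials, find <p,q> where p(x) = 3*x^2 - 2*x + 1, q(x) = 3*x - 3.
<p,q> = -16

Expand the product: p(x)·q(x) = 9*x^3 - 15*x^2 + 9*x - 3.
∫_{-1}^{1} of each monomial x^k gives [2/(k+1) if k even, 0 if k odd]. Integrating term-by-term (or equivalently evaluating the antiderivative F(x) = 9*x^4/4 - 5*x^3 + 9*x^2/2 - 3*x at the endpoints):
  F(1) − F(−1) = -5/4 − (59/4) = -16.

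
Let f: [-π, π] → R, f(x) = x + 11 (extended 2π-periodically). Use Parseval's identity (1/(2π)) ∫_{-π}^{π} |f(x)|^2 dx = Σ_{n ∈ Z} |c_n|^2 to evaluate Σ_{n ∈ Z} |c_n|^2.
Σ |c_n|^2 = π^2/3 + 121

Expand and integrate term by term over [-π, π]:
  ∫ (x)^2 dx = 1·(2π^3/3); ∫ 2·1·(11)·x dx = 0 (odd integrand); ∫ 11^2 dx = 121·2π.
So (1/(2π)) ∫_{-π}^{π} (x + 11)^2 dx = 1π^2/3 + 121 = π^2/3 + 121.
Parseval ⇒ Σ |c_n|^2 = π^2/3 + 121.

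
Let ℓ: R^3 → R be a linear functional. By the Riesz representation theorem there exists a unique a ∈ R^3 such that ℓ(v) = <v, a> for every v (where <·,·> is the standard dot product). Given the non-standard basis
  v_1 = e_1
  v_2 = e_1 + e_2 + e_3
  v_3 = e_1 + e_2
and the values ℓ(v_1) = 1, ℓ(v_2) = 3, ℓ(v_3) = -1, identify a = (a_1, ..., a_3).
a = (1, -2, 4)

Write a = (a_1, ..., a_3) in the standard basis. For each basis vector v_i, ℓ(v_i) = <v_i, a> is a linear equation in the a_j's. Collect the n equations into a matrix system V a = ℓ, where row i of V is v_i (expressed in the standard basis). Since V is invertible (lower-triangular with 1s on the diagonal, up to permutation), solve by back-substitution:
  V =
[[1, 0, 0],
 [1, 1, 1],
 [1, 1, 0]]
  V a = (1, 3, -1)
Solving gives a = (1, -2, 4).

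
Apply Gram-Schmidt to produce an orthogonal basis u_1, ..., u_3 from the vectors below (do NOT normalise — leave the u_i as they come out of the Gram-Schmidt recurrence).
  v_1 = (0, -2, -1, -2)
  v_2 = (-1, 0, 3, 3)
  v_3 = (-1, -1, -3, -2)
Orthogonal basis:
  u_1 = (0, -2, -1, -2)
  u_2 = (-1, -2, 2, 1)
  u_3 = (-3/2, 0, -1, 1/2)

Apply the Gram-Schmidt recurrence
  u_1 = v_1
  u_i = v_i − Σ_{j<i} ((v_i · u_j) / (u_j · u_j)) · u_j.

Step by step this gives:
  u_1 = (0, -2, -1, -2)
  u_2 = (-1, -2, 2, 1)
  u_3 = (-3/2, 0, -1, 1/2)

Orthogonality check:
  u_2 · u_1 = 0 (should be 0)
  u_3 · u_1 = 0 (should be 0)
  u_3 · u_2 = 0 (should be 0)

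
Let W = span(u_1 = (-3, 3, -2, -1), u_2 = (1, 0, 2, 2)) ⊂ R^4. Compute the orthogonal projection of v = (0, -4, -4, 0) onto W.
proj_W(v) = (52/63, -18/7, -16/9, -166/63)

Set up U = [u_1 | ... | u_2] ∈ R^(4×2). The projector onto W = col(U) is P = U (U^T U)^(-1) U^T.
Compute U^T U =
  [23, -9]
  [-9, 9],
and U^T v = (-4, -8).
Solve U^T U · c = U^T v for the coefficients: c = (-6/7, -110/63). The projection is proj_W(v) = U c.
Check: (v - proj_W(v)) · u_1 = 0  (should be 0).
Check: (v - proj_W(v)) · u_2 = 0  (should be 0).
Result: proj_W(v) = (52/63, -18/7, -16/9, -166/63).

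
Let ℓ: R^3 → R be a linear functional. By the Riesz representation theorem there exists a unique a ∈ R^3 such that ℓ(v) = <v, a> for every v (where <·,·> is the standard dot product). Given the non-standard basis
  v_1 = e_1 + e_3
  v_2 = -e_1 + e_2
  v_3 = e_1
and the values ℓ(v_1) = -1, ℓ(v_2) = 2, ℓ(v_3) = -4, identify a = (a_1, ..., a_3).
a = (-4, -2, 3)

Write a = (a_1, ..., a_3) in the standard basis. For each basis vector v_i, ℓ(v_i) = <v_i, a> is a linear equation in the a_j's. Collect the n equations into a matrix system V a = ℓ, where row i of V is v_i (expressed in the standard basis). Since V is invertible (lower-triangular with 1s on the diagonal, up to permutation), solve by back-substitution:
  V =
[[1, 0, 1],
 [-1, 1, 0],
 [1, 0, 0]]
  V a = (-1, 2, -4)
Solving gives a = (-4, -2, 3).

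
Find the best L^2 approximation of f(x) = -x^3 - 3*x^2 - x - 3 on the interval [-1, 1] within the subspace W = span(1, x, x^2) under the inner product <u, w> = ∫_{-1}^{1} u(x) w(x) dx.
g(x) = -3*x^2 - 8*x/5 - 3

The best approximation g ∈ W is the orthogonal projection of f onto W. Writing g = a_0 + a_1 x + a_2 x^2, the coefficients solve the normal equations G · a = b where
  G_{ij} = <φ_i, φ_j> and b_i = <f, φ_i>, with φ_0 = 1, φ_1 = x, φ_2 = x^2.
G =
  [2, 0, 2/3]
  [0, 2/3, 0]
  [2/3, 0, 2/5],
b = (-8, -16/15, -16/5).
Solving gives a_0 = -3, a_1 = -8/5, a_2 = -3, so
  g(x) = -3*x^2 - 8*x/5 - 3.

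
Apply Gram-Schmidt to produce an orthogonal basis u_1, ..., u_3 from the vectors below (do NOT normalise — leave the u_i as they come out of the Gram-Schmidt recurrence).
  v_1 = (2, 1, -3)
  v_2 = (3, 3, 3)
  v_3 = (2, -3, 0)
Orthogonal basis:
  u_1 = (2, 1, -3)
  u_2 = (3, 3, 3)
  u_3 = (46/21, -115/42, 23/42)

Apply the Gram-Schmidt recurrence
  u_1 = v_1
  u_i = v_i − Σ_{j<i} ((v_i · u_j) / (u_j · u_j)) · u_j.

Step by step this gives:
  u_1 = (2, 1, -3)
  u_2 = (3, 3, 3)
  u_3 = (46/21, -115/42, 23/42)

Orthogonality check:
  u_2 · u_1 = 0 (should be 0)
  u_3 · u_1 = 0 (should be 0)
  u_3 · u_2 = 0 (should be 0)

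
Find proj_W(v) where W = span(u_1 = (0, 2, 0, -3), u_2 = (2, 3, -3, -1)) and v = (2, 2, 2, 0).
proj_W(v) = (16/109, 80/109, -24/109, -92/109)

Set up U = [u_1 | ... | u_2] ∈ R^(4×2). The projector onto W = col(U) is P = U (U^T U)^(-1) U^T.
Compute U^T U =
  [13, 9]
  [9, 23],
and U^T v = (4, 4).
Solve U^T U · c = U^T v for the coefficients: c = (28/109, 8/109). The projection is proj_W(v) = U c.
Check: (v - proj_W(v)) · u_1 = 0  (should be 0).
Check: (v - proj_W(v)) · u_2 = 0  (should be 0).
Result: proj_W(v) = (16/109, 80/109, -24/109, -92/109).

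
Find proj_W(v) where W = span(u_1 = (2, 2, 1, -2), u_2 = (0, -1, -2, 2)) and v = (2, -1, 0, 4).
proj_W(v) = (36/53, -33/53, -120/53, 102/53)

Set up U = [u_1 | ... | u_2] ∈ R^(4×2). The projector onto W = col(U) is P = U (U^T U)^(-1) U^T.
Compute U^T U =
  [13, -8]
  [-8, 9],
and U^T v = (-6, 9).
Solve U^T U · c = U^T v for the coefficients: c = (18/53, 69/53). The projection is proj_W(v) = U c.
Check: (v - proj_W(v)) · u_1 = 0  (should be 0).
Check: (v - proj_W(v)) · u_2 = 0  (should be 0).
Result: proj_W(v) = (36/53, -33/53, -120/53, 102/53).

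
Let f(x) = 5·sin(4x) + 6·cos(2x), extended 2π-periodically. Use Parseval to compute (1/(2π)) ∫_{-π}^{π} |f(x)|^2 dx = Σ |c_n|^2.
Σ |c_n|^2 = 61/2

Expand |f|^2 and use orthogonality of {sin(nx), cos(mx)} on [-π, π]:
  ∫_{-π}^{π} sin(nx)^2 dx = π, ∫ cos(mx)^2 dx = π, and cross terms integrate to 0.
So ∫_{-π}^{π} f(x)^2 dx = 5^2 · π + 6^2 · π = (25 + 36)π.
Divide by 2π: (25 + 36)/2 = 61/2.
By Parseval, this equals Σ |c_n|^2.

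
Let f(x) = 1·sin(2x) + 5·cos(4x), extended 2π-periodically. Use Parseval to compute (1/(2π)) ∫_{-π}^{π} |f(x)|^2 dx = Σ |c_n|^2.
Σ |c_n|^2 = 13

Expand |f|^2 and use orthogonality of {sin(nx), cos(mx)} on [-π, π]:
  ∫_{-π}^{π} sin(nx)^2 dx = π, ∫ cos(mx)^2 dx = π, and cross terms integrate to 0.
So ∫_{-π}^{π} f(x)^2 dx = 1^2 · π + 5^2 · π = (1 + 25)π.
Divide by 2π: (1 + 25)/2 = 13.
By Parseval, this equals Σ |c_n|^2.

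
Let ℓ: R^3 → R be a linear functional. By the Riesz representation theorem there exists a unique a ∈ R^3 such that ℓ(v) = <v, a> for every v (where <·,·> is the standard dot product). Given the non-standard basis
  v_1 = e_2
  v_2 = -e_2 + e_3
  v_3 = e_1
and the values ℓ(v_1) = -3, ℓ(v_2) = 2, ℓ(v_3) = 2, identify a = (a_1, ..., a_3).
a = (2, -3, -1)

Write a = (a_1, ..., a_3) in the standard basis. For each basis vector v_i, ℓ(v_i) = <v_i, a> is a linear equation in the a_j's. Collect the n equations into a matrix system V a = ℓ, where row i of V is v_i (expressed in the standard basis). Since V is invertible (lower-triangular with 1s on the diagonal, up to permutation), solve by back-substitution:
  V =
[[0, 1, 0],
 [0, -1, 1],
 [1, 0, 0]]
  V a = (-3, 2, 2)
Solving gives a = (2, -3, -1).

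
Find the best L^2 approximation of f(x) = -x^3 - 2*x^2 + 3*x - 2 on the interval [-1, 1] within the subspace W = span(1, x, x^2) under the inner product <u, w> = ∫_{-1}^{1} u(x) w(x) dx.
g(x) = -2*x^2 + 12*x/5 - 2

The best approximation g ∈ W is the orthogonal projection of f onto W. Writing g = a_0 + a_1 x + a_2 x^2, the coefficients solve the normal equations G · a = b where
  G_{ij} = <φ_i, φ_j> and b_i = <f, φ_i>, with φ_0 = 1, φ_1 = x, φ_2 = x^2.
G =
  [2, 0, 2/3]
  [0, 2/3, 0]
  [2/3, 0, 2/5],
b = (-16/3, 8/5, -32/15).
Solving gives a_0 = -2, a_1 = 12/5, a_2 = -2, so
  g(x) = -2*x^2 + 12*x/5 - 2.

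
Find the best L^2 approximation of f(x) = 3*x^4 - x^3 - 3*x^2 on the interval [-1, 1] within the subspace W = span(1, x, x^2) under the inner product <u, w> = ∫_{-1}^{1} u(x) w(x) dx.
g(x) = -3*x^2/7 - 3*x/5 - 9/35

The best approximation g ∈ W is the orthogonal projection of f onto W. Writing g = a_0 + a_1 x + a_2 x^2, the coefficients solve the normal equations G · a = b where
  G_{ij} = <φ_i, φ_j> and b_i = <f, φ_i>, with φ_0 = 1, φ_1 = x, φ_2 = x^2.
G =
  [2, 0, 2/3]
  [0, 2/3, 0]
  [2/3, 0, 2/5],
b = (-4/5, -2/5, -12/35).
Solving gives a_0 = -9/35, a_1 = -3/5, a_2 = -3/7, so
  g(x) = -3*x^2/7 - 3*x/5 - 9/35.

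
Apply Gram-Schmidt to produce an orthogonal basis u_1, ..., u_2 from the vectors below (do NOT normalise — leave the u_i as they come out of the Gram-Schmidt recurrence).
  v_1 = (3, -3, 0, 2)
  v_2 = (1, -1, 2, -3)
Orthogonal basis:
  u_1 = (3, -3, 0, 2)
  u_2 = (1, -1, 2, -3)

Apply the Gram-Schmidt recurrence
  u_1 = v_1
  u_i = v_i − Σ_{j<i} ((v_i · u_j) / (u_j · u_j)) · u_j.

Step by step this gives:
  u_1 = (3, -3, 0, 2)
  u_2 = (1, -1, 2, -3)

Orthogonality check:
  u_2 · u_1 = 0 (should be 0)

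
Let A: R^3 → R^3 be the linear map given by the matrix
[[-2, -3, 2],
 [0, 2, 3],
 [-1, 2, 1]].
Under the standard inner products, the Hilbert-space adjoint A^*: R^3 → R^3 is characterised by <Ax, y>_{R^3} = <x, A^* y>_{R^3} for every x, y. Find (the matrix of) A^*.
A^* = A^T =
[[-2, 0, -1],
 [-3, 2, 2],
 [2, 3, 1]]

For real matrices with standard dot products, the defining identity <Ax, y> = <x, A^* y> gives (Ax)^T y = x^T (A^*) y, i.e. x^T A^T y = x^T (A^*) y. Since this holds for all x, y, we must have A^* = A^T. Therefore
A^* =
[[-2, 0, -1],
 [-3, 2, 2],
 [2, 3, 1]].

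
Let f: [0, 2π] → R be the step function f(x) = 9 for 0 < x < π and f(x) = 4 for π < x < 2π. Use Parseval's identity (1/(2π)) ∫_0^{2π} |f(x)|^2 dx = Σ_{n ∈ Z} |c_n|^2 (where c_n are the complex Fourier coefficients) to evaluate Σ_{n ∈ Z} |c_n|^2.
Σ |c_n|^2 = 97/2

Parseval equates the L^2 energy of f (normalised by 1/(2π)) with the ℓ^2 sum of its Fourier coefficients: (1/(2π)) ∫_0^{2π} |f|^2 = Σ |c_n|^2.
Compute the left side: (1/(2π)) [∫_0^π 9^2 dx + ∫_π^{2π} 4^2 dx] = (1/(2π)) · (81π + 16π) = (81 + 16)/2 = 97/2.
So Σ_{n ∈ Z} |c_n|^2 = 97/2.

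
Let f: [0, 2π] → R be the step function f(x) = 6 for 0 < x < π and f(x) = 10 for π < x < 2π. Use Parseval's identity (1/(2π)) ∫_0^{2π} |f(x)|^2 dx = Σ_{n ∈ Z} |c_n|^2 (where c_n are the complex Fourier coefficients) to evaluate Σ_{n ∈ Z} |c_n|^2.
Σ |c_n|^2 = 68

Parseval equates the L^2 energy of f (normalised by 1/(2π)) with the ℓ^2 sum of its Fourier coefficients: (1/(2π)) ∫_0^{2π} |f|^2 = Σ |c_n|^2.
Compute the left side: (1/(2π)) [∫_0^π 6^2 dx + ∫_π^{2π} 10^2 dx] = (1/(2π)) · (36π + 100π) = (36 + 100)/2 = 68.
So Σ_{n ∈ Z} |c_n|^2 = 68.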